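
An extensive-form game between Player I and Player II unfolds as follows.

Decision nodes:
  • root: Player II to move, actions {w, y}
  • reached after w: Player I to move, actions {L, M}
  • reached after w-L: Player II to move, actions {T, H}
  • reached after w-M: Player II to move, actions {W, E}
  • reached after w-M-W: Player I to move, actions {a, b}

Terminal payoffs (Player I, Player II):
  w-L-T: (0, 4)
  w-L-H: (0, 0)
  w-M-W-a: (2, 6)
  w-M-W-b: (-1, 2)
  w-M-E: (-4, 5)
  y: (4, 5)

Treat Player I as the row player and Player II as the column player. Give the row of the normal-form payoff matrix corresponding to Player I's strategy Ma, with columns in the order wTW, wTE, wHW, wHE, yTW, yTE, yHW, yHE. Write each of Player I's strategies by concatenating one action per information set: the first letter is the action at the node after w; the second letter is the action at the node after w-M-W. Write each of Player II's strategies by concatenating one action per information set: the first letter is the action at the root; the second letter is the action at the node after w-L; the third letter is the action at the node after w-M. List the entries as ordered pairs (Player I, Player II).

(2,6) (-4,5) (2,6) (-4,5) (4,5) (4,5) (4,5) (4,5)

vs wTW: Player II plays w → Player I plays M at [w] → Player II plays W at [w-M] → Player I plays a at [w-M-W] → (2, 6)
vs wTE: Player II plays w → Player I plays M at [w] → Player II plays E at [w-M] → (-4, 5)
vs wHW: Player II plays w → Player I plays M at [w] → Player II plays W at [w-M] → Player I plays a at [w-M-W] → (2, 6)
vs wHE: Player II plays w → Player I plays M at [w] → Player II plays E at [w-M] → (-4, 5)
vs yTW: Player II plays y → (4, 5)
vs yTE: Player II plays y → (4, 5)
vs yHW: Player II plays y → (4, 5)
vs yHE: Player II plays y → (4, 5)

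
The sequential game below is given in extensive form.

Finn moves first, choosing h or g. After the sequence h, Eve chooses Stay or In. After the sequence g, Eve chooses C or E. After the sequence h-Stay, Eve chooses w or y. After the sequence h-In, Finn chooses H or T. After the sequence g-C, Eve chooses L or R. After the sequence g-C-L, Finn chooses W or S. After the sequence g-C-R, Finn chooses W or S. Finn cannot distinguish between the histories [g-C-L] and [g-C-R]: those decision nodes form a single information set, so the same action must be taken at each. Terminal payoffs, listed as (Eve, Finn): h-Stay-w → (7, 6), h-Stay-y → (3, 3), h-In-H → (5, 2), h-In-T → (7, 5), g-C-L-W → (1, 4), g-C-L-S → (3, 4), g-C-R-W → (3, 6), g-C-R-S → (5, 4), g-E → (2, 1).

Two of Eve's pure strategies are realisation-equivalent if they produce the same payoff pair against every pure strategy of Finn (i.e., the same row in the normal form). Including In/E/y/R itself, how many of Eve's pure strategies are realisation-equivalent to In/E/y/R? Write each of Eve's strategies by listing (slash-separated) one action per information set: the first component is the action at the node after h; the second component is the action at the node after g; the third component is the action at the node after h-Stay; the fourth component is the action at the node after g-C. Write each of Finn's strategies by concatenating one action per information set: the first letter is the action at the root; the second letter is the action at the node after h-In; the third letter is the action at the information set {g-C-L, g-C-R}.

4

Row for In/E/y/R (columns hHW, hHS, hTW, hTS, gHW, gHS, gTW, gTS): (5,2) (5,2) (7,5) (7,5) (2,1) (2,1) (2,1) (2,1).
Under In/E/y/R, Eve's choice at the node after h-Stay and at the node after g-C can never be reached regardless of what Finn does, so varying those choices leaves every outcome unchanged.
Holding the reachable choices fixed and varying the unreachable ones freely already gives 2 × 2 = 4 equivalent strategies.
No other strategy reproduces this row, so those 4 are the full class: In/E/w/L, In/E/w/R, In/E/y/L, In/E/y/R.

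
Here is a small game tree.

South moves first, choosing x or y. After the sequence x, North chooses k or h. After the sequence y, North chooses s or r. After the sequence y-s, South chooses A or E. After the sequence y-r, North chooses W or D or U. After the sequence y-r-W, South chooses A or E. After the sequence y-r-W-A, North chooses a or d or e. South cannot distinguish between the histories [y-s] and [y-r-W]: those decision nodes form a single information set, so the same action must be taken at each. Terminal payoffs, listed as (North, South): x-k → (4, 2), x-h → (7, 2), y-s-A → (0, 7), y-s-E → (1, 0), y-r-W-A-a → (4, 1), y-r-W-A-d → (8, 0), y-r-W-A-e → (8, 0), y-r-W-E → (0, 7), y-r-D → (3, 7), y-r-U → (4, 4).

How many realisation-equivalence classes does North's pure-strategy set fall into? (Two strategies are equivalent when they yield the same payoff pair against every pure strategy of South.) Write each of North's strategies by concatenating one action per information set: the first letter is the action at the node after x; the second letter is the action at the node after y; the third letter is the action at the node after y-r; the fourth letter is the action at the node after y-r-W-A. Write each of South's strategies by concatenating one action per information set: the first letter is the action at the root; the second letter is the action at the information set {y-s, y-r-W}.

10

North has 36 pure strategies: ksWa, ksWd, ksWe, ksDa, ksDd, ksDe, ksUa, ksUd, ksUe, krWa, krWd, krWe, krDa, krDd, krDe, krUa, krUd, krUe, hsWa, hsWd, hsWe, hsDa, hsDd, hsDe, hsUa, hsUd, hsUe, hrWa, hrWd, hrWe, hrDa, hrDd, hrDe, hrUa, hrUd, hrUe. Columns: xA, xE, yA, yE.
{ksWa, ksWd, ksWe, ksDa, ksDd, ksDe, ksUa, ksUd, ksUe} → row (4,2) (4,2) (0,7) (1,0)
{krWa} → row (4,2) (4,2) (4,1) (0,7)
{krWd, krWe} → row (4,2) (4,2) (8,0) (0,7)
{krDa, krDd, krDe} → row (4,2) (4,2) (3,7) (3,7)
{krUa, krUd, krUe} → row (4,2) (4,2) (4,4) (4,4)
{hsWa, hsWd, hsWe, hsDa, hsDd, hsDe, hsUa, hsUd, hsUe} → row (7,2) (7,2) (0,7) (1,0)
{hrWa} → row (7,2) (7,2) (4,1) (0,7)
{hrWd, hrWe} → row (7,2) (7,2) (8,0) (0,7)
{hrDa, hrDd, hrDe} → row (7,2) (7,2) (3,7) (3,7)
{hrUa, hrUd, hrUe} → row (7,2) (7,2) (4,4) (4,4)
That's 10 distinct rows out of 36 strategies.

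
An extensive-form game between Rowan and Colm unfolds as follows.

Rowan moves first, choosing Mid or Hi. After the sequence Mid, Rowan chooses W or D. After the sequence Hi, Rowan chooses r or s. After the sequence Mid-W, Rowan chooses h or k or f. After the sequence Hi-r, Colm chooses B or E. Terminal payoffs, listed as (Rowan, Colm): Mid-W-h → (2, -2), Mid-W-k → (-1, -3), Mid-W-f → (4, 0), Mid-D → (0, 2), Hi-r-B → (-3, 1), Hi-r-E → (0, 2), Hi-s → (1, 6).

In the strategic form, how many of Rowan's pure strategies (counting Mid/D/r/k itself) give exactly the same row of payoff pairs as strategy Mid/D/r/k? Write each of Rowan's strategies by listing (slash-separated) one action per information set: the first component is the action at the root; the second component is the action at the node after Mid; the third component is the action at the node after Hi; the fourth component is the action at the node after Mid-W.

6

Row for Mid/D/r/k (columns B, E): (0,2) (0,2).
Under Mid/D/r/k, Rowan's choice at the node after Hi and at the node after Mid-W can never be reached regardless of what Colm does, so varying those choices leaves every outcome unchanged.
Holding the reachable choices fixed and varying the unreachable ones freely already gives 2 × 3 = 6 equivalent strategies.
No other strategy reproduces this row, so those 6 are the full class: Mid/D/r/h, Mid/D/r/k, Mid/D/r/f, Mid/D/s/h, Mid/D/s/k, Mid/D/s/f.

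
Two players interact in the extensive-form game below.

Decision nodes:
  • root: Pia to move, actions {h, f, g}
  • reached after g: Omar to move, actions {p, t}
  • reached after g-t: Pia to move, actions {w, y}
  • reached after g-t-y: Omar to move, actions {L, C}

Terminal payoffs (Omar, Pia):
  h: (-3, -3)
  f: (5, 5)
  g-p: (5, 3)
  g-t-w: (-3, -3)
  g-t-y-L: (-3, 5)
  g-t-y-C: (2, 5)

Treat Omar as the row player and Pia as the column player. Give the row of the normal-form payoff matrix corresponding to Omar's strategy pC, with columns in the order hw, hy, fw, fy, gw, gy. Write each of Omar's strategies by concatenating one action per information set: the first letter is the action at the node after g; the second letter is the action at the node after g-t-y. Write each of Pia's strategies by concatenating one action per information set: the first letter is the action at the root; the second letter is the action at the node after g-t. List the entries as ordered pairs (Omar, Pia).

vs hw: Pia plays h → (-3, -3)
vs hy: Pia plays h → (-3, -3)
vs fw: Pia plays f → (5, 5)
vs fy: Pia plays f → (5, 5)
vs gw: Pia plays g → Omar plays p at [g] → (5, 3)
vs gy: Pia plays g → Omar plays p at [g] → (5, 3)

(-3,-3) (-3,-3) (5,5) (5,5) (5,3) (5,3)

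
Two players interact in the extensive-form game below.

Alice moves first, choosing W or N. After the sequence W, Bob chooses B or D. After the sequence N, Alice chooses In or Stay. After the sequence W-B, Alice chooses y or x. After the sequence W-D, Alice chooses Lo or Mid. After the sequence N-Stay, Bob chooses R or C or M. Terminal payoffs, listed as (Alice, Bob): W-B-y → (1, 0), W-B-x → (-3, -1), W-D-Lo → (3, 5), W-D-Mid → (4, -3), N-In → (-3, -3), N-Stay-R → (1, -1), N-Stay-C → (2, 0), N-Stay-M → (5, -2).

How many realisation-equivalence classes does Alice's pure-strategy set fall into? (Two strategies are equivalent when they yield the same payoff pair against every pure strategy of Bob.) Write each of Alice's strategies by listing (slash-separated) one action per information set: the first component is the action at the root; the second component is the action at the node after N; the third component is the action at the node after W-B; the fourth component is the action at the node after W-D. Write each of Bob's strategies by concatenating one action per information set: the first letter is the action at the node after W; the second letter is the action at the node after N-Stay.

6

Alice has 16 pure strategies: W/In/y/Lo, W/In/y/Mid, W/In/x/Lo, W/In/x/Mid, W/Stay/y/Lo, W/Stay/y/Mid, W/Stay/x/Lo, W/Stay/x/Mid, N/In/y/Lo, N/In/y/Mid, N/In/x/Lo, N/In/x/Mid, N/Stay/y/Lo, N/Stay/y/Mid, N/Stay/x/Lo, N/Stay/x/Mid. Columns: BR, BC, BM, DR, DC, DM.
{W/In/y/Lo, W/Stay/y/Lo} → row (1,0) (1,0) (1,0) (3,5) (3,5) (3,5)
{W/In/y/Mid, W/Stay/y/Mid} → row (1,0) (1,0) (1,0) (4,-3) (4,-3) (4,-3)
{W/In/x/Lo, W/Stay/x/Lo} → row (-3,-1) (-3,-1) (-3,-1) (3,5) (3,5) (3,5)
{W/In/x/Mid, W/Stay/x/Mid} → row (-3,-1) (-3,-1) (-3,-1) (4,-3) (4,-3) (4,-3)
{N/In/y/Lo, N/In/y/Mid, N/In/x/Lo, N/In/x/Mid} → row (-3,-3) (-3,-3) (-3,-3) (-3,-3) (-3,-3) (-3,-3)
{N/Stay/y/Lo, N/Stay/y/Mid, N/Stay/x/Lo, N/Stay/x/Mid} → row (1,-1) (2,0) (5,-2) (1,-1) (2,0) (5,-2)
That's 6 distinct rows out of 16 strategies.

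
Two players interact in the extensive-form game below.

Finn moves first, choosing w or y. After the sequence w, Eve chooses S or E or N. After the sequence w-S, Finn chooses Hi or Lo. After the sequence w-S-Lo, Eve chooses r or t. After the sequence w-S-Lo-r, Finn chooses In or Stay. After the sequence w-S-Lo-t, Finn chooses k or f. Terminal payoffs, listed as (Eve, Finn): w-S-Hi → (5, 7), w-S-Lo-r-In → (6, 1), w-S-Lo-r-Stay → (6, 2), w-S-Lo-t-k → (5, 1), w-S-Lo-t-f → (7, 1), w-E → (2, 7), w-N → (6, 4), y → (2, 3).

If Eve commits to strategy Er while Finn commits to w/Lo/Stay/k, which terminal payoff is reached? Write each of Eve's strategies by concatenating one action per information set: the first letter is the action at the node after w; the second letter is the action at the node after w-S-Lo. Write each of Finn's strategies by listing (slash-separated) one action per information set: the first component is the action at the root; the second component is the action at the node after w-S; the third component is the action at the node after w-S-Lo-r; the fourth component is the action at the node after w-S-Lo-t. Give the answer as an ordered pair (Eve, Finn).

Trace the play path from the root:
  Finn plays w
  Eve plays E at [w]
→ terminal payoff (2, 7).
(Eve's choice at the node after w-S-Lo is never reached on this path, so it doesn't affect the outcome.)

(2, 7)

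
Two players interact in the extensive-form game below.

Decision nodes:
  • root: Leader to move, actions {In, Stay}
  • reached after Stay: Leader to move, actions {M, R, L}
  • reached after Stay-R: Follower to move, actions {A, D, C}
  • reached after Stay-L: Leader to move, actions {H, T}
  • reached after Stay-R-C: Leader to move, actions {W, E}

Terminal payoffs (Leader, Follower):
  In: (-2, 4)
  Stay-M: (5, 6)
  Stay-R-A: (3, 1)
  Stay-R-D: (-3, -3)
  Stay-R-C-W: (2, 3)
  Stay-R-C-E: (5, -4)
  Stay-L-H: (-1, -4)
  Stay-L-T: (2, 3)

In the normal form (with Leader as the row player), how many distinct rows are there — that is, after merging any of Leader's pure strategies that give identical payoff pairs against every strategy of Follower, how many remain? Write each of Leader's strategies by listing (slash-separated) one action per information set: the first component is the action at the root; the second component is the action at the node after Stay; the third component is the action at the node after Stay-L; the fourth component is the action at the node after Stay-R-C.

6

Leader has 24 pure strategies: In/M/H/W, In/M/H/E, In/M/T/W, In/M/T/E, In/R/H/W, In/R/H/E, In/R/T/W, In/R/T/E, In/L/H/W, In/L/H/E, In/L/T/W, In/L/T/E, Stay/M/H/W, Stay/M/H/E, Stay/M/T/W, Stay/M/T/E, Stay/R/H/W, Stay/R/H/E, Stay/R/T/W, Stay/R/T/E, Stay/L/H/W, Stay/L/H/E, Stay/L/T/W, Stay/L/T/E. Columns: A, D, C.
{In/M/H/W, In/M/H/E, In/M/T/W, In/M/T/E, In/R/H/W, In/R/H/E, In/R/T/W, In/R/T/E, In/L/H/W, In/L/H/E, In/L/T/W, In/L/T/E} → row (-2,4) (-2,4) (-2,4)
{Stay/M/H/W, Stay/M/H/E, Stay/M/T/W, Stay/M/T/E} → row (5,6) (5,6) (5,6)
{Stay/R/H/W, Stay/R/T/W} → row (3,1) (-3,-3) (2,3)
{Stay/R/H/E, Stay/R/T/E} → row (3,1) (-3,-3) (5,-4)
{Stay/L/H/W, Stay/L/H/E} → row (-1,-4) (-1,-4) (-1,-4)
{Stay/L/T/W, Stay/L/T/E} → row (2,3) (2,3) (2,3)
That's 6 distinct rows out of 24 strategies.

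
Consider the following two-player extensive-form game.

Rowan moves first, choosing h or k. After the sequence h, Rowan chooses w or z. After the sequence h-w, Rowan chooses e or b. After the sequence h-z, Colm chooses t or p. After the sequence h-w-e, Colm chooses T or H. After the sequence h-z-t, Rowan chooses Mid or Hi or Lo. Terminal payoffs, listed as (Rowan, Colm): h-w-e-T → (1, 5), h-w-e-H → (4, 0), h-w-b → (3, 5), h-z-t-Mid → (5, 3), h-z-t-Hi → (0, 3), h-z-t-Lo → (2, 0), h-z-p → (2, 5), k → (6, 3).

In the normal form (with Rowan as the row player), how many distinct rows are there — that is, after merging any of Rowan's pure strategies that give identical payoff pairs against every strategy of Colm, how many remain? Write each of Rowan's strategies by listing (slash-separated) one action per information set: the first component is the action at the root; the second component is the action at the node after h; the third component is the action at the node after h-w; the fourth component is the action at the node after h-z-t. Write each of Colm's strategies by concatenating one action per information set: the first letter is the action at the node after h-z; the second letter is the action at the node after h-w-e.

Rowan has 24 pure strategies: h/w/e/Mid, h/w/e/Hi, h/w/e/Lo, h/w/b/Mid, h/w/b/Hi, h/w/b/Lo, h/z/e/Mid, h/z/e/Hi, h/z/e/Lo, h/z/b/Mid, h/z/b/Hi, h/z/b/Lo, k/w/e/Mid, k/w/e/Hi, k/w/e/Lo, k/w/b/Mid, k/w/b/Hi, k/w/b/Lo, k/z/e/Mid, k/z/e/Hi, k/z/e/Lo, k/z/b/Mid, k/z/b/Hi, k/z/b/Lo. Columns: tT, tH, pT, pH.
{h/w/e/Mid, h/w/e/Hi, h/w/e/Lo} → row (1,5) (4,0) (1,5) (4,0)
{h/w/b/Mid, h/w/b/Hi, h/w/b/Lo} → row (3,5) (3,5) (3,5) (3,5)
{h/z/e/Mid, h/z/b/Mid} → row (5,3) (5,3) (2,5) (2,5)
{h/z/e/Hi, h/z/b/Hi} → row (0,3) (0,3) (2,5) (2,5)
{h/z/e/Lo, h/z/b/Lo} → row (2,0) (2,0) (2,5) (2,5)
{k/w/e/Mid, k/w/e/Hi, k/w/e/Lo, k/w/b/Mid, k/w/b/Hi, k/w/b/Lo, k/z/e/Mid, k/z/e/Hi, k/z/e/Lo, k/z/b/Mid, k/z/b/Hi, k/z/b/Lo} → row (6,3) (6,3) (6,3) (6,3)
That's 6 distinct rows out of 24 strategies.

6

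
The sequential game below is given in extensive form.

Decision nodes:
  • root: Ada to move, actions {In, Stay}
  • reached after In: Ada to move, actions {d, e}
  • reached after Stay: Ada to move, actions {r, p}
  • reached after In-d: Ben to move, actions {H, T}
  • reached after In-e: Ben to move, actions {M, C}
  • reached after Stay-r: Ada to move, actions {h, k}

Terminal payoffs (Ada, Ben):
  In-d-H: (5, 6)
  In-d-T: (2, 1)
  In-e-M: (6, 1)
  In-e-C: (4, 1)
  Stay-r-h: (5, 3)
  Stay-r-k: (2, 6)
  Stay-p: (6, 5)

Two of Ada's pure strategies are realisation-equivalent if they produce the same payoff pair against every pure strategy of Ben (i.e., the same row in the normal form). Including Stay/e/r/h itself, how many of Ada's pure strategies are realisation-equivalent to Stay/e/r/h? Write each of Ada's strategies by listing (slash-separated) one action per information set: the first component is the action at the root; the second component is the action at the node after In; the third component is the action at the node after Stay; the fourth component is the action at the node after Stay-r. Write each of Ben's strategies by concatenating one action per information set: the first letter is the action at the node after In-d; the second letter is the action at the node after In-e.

2

Row for Stay/e/r/h (columns HM, HC, TM, TC): (5,3) (5,3) (5,3) (5,3).
Under Stay/e/r/h, Ada's choice at the node after In can never be reached regardless of what Ben does, so varying those choices leaves every outcome unchanged.
Holding the reachable choices fixed and varying the unreachable one freely already gives 2 equivalent strategies.
No other strategy reproduces this row, so those 2 are the full class: Stay/d/r/h, Stay/e/r/h.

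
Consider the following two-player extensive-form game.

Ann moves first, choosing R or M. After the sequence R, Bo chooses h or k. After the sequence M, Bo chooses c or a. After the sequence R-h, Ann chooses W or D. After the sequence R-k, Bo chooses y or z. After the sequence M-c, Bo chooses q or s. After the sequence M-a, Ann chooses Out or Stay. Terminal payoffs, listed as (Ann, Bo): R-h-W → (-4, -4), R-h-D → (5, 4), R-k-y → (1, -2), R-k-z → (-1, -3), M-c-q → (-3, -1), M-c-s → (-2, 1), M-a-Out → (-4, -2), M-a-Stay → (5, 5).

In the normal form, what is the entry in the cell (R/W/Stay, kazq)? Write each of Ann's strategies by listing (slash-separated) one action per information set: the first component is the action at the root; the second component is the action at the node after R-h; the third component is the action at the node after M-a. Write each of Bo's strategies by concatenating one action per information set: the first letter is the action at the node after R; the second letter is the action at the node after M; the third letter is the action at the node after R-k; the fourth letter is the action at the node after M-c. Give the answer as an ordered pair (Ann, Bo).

Trace the play path from the root:
  Ann plays R
  Bo plays k at [R]
  Bo plays z at [R-k]
→ terminal payoff (-1, -3).
(Ann's choice at the node after R-h is never reached on this path, so it doesn't affect the outcome.)

(-1, -3)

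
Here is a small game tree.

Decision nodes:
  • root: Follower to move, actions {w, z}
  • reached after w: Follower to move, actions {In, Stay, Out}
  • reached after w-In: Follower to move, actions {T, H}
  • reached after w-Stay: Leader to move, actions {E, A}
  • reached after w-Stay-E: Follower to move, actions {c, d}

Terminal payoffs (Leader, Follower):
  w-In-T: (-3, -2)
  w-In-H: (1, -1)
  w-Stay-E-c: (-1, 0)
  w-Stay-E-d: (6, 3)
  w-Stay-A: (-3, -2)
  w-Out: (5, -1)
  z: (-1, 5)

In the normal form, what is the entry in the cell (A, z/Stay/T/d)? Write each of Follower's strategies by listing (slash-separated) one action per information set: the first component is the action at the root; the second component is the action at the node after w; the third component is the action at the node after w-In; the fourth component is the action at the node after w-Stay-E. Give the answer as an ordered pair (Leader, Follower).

(-1, 5)

Trace the play path from the root:
  Follower plays z
→ terminal payoff (-1, 5).
(Leader's choice at the node after w-Stay is never reached on this path, so it doesn't affect the outcome.)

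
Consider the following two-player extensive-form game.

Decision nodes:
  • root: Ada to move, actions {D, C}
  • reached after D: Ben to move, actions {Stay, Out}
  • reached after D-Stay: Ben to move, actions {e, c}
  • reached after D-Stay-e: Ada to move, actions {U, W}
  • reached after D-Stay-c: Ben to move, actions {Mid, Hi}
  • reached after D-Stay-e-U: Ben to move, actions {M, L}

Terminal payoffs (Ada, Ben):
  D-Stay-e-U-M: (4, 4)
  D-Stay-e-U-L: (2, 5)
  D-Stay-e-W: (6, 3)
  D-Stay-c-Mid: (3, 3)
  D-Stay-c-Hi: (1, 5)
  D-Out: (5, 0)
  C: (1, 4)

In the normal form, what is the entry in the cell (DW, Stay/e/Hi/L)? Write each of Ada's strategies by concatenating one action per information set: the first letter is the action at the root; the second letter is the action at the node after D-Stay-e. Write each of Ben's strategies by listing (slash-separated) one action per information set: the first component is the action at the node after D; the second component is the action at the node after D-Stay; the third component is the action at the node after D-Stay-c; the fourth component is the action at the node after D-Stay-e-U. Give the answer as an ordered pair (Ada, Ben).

(6, 3)

Trace the play path from the root:
  Ada plays D
  Ben plays Stay at [D]
  Ben plays e at [D-Stay]
  Ada plays W at [D-Stay-e]
→ terminal payoff (6, 3).
(Ben's choice at the node after D-Stay-c is never reached on this path, so it doesn't affect the outcome.)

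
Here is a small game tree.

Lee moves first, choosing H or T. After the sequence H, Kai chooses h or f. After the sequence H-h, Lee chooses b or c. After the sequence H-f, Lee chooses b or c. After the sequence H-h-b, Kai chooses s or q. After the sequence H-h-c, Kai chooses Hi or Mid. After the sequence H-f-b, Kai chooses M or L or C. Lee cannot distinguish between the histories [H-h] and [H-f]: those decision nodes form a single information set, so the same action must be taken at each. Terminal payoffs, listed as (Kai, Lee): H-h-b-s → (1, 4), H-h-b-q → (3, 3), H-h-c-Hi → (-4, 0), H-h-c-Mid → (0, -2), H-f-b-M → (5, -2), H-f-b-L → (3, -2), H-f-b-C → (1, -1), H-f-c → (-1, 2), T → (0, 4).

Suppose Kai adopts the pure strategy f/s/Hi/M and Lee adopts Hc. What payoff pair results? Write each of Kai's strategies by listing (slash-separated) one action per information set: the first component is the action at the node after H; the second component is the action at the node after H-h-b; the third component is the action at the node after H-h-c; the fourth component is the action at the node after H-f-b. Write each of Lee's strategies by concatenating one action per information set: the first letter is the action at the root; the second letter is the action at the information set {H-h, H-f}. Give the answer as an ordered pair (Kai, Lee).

(-1, 2)

Trace the play path from the root:
  Lee plays H
  Kai plays f at [H]
  Lee plays c at [H-f]
→ terminal payoff (-1, 2).
(Kai's choice at the node after H-h-b is never reached on this path, so it doesn't affect the outcome.)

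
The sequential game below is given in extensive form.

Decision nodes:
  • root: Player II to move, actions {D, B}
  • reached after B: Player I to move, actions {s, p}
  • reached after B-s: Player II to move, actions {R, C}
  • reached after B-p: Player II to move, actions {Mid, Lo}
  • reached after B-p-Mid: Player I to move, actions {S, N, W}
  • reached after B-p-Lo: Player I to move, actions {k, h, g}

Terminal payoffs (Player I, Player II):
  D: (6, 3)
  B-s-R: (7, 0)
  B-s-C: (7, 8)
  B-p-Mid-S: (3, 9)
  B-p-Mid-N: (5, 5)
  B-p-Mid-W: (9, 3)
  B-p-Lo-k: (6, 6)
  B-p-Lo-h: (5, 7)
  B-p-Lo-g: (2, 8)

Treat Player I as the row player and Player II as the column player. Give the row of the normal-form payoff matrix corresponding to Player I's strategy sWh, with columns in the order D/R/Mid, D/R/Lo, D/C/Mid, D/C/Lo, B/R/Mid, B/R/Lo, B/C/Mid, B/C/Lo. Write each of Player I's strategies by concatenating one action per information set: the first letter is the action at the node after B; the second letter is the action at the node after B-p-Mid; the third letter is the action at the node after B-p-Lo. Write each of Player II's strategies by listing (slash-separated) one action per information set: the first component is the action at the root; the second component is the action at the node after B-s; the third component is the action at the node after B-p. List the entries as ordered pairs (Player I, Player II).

vs D/R/Mid: Player II plays D → (6, 3)
vs D/R/Lo: Player II plays D → (6, 3)
vs D/C/Mid: Player II plays D → (6, 3)
vs D/C/Lo: Player II plays D → (6, 3)
vs B/R/Mid: Player II plays B → Player I plays s at [B] → Player II plays R at [B-s] → (7, 0)
vs B/R/Lo: Player II plays B → Player I plays s at [B] → Player II plays R at [B-s] → (7, 0)
vs B/C/Mid: Player II plays B → Player I plays s at [B] → Player II plays C at [B-s] → (7, 8)
vs B/C/Lo: Player II plays B → Player I plays s at [B] → Player II plays C at [B-s] → (7, 8)

(6,3) (6,3) (6,3) (6,3) (7,0) (7,0) (7,8) (7,8)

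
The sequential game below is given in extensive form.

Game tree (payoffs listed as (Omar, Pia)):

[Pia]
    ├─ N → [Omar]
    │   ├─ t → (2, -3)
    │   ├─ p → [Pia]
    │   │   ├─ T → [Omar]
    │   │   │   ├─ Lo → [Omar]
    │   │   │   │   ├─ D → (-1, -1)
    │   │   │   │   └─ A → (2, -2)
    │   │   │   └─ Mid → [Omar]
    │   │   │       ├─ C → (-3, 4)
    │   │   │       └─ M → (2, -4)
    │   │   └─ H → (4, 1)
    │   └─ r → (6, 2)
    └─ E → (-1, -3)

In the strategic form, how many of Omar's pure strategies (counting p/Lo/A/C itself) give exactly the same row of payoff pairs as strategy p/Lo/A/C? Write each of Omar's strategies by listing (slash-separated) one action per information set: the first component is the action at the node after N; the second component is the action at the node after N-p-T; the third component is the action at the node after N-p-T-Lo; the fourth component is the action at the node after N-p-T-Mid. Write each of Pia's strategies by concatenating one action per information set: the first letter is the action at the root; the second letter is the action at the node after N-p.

Row for p/Lo/A/C (columns NT, NH, ET, EH): (2,-2) (4,1) (-1,-3) (-1,-3).
Under p/Lo/A/C, Omar's choice at the node after N-p-T-Mid can never be reached regardless of what Pia does, so varying those choices leaves every outcome unchanged.
Holding the reachable choices fixed and varying the unreachable one freely already gives 2 equivalent strategies.
No other strategy reproduces this row, so those 2 are the full class: p/Lo/A/C, p/Lo/A/M.

2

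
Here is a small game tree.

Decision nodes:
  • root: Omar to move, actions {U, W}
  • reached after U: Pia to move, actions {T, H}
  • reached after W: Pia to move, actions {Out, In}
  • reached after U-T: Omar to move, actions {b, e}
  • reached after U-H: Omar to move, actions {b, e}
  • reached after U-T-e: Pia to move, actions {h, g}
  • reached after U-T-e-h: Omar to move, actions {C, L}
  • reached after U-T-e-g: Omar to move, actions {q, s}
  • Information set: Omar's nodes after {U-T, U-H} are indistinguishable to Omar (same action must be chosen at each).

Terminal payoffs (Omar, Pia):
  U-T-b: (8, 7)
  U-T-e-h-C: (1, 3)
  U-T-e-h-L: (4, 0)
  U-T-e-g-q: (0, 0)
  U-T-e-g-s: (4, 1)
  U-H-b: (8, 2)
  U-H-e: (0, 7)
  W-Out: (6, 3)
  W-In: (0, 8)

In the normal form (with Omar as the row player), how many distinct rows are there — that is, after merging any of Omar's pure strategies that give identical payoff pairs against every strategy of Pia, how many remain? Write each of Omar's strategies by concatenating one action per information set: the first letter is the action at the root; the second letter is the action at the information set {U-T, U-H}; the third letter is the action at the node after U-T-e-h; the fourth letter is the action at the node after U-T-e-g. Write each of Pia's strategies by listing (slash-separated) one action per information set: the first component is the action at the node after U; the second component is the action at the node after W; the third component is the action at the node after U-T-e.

6

Omar has 16 pure strategies: UbCq, UbCs, UbLq, UbLs, UeCq, UeCs, UeLq, UeLs, WbCq, WbCs, WbLq, WbLs, WeCq, WeCs, WeLq, WeLs. Columns: T/Out/h, T/Out/g, T/In/h, T/In/g, H/Out/h, H/Out/g, H/In/h, H/In/g.
{UbCq, UbCs, UbLq, UbLs} → row (8,7) (8,7) (8,7) (8,7) (8,2) (8,2) (8,2) (8,2)
{UeCq} → row (1,3) (0,0) (1,3) (0,0) (0,7) (0,7) (0,7) (0,7)
{UeCs} → row (1,3) (4,1) (1,3) (4,1) (0,7) (0,7) (0,7) (0,7)
{UeLq} → row (4,0) (0,0) (4,0) (0,0) (0,7) (0,7) (0,7) (0,7)
{UeLs} → row (4,0) (4,1) (4,0) (4,1) (0,7) (0,7) (0,7) (0,7)
{WbCq, WbCs, WbLq, WbLs, WeCq, WeCs, WeLq, WeLs} → row (6,3) (6,3) (0,8) (0,8) (6,3) (6,3) (0,8) (0,8)
That's 6 distinct rows out of 16 strategies.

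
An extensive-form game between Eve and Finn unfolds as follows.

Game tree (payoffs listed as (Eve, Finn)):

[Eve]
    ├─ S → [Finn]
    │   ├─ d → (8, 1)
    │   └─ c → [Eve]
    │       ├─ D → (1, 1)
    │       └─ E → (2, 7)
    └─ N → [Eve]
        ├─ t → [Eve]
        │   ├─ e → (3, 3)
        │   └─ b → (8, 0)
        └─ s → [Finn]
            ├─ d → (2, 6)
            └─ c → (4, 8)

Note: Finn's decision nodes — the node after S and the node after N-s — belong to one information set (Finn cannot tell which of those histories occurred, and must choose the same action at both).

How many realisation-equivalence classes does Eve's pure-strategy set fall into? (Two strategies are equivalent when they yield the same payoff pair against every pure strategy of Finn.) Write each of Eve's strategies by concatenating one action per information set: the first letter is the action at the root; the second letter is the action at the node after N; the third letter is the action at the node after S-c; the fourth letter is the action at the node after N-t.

Eve has 16 pure strategies: StDe, StDb, StEe, StEb, SsDe, SsDb, SsEe, SsEb, NtDe, NtDb, NtEe, NtEb, NsDe, NsDb, NsEe, NsEb. Columns: d, c.
{StDe, StDb, SsDe, SsDb} → row (8,1) (1,1)
{StEe, StEb, SsEe, SsEb} → row (8,1) (2,7)
{NtDe, NtEe} → row (3,3) (3,3)
{NtDb, NtEb} → row (8,0) (8,0)
{NsDe, NsDb, NsEe, NsEb} → row (2,6) (4,8)
That's 5 distinct rows out of 16 strategies.

5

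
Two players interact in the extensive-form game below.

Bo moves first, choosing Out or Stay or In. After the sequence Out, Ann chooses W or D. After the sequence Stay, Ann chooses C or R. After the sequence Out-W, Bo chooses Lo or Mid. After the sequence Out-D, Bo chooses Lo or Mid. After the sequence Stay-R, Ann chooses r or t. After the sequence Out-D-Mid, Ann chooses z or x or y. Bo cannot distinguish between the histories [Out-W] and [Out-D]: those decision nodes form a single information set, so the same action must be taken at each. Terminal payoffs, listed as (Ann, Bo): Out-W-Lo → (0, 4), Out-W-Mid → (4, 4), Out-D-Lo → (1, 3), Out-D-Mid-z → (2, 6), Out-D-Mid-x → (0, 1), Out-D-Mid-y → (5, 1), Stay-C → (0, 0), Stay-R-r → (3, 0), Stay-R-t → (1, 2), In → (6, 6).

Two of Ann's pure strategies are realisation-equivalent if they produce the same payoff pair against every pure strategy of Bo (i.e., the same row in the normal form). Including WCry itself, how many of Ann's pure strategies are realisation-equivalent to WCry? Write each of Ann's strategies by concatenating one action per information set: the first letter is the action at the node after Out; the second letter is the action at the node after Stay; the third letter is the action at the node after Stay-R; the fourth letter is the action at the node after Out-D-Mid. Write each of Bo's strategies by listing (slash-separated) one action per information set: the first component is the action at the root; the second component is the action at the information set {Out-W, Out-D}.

Row for WCry (columns Out/Lo, Out/Mid, Stay/Lo, Stay/Mid, In/Lo, In/Mid): (0,4) (4,4) (0,0) (0,0) (6,6) (6,6).
Under WCry, Ann's choice at the node after Stay-R and at the node after Out-D-Mid can never be reached regardless of what Bo does, so varying those choices leaves every outcome unchanged.
Holding the reachable choices fixed and varying the unreachable ones freely already gives 2 × 3 = 6 equivalent strategies.
No other strategy reproduces this row, so those 6 are the full class: WCrz, WCrx, WCry, WCtz, WCtx, WCty.

6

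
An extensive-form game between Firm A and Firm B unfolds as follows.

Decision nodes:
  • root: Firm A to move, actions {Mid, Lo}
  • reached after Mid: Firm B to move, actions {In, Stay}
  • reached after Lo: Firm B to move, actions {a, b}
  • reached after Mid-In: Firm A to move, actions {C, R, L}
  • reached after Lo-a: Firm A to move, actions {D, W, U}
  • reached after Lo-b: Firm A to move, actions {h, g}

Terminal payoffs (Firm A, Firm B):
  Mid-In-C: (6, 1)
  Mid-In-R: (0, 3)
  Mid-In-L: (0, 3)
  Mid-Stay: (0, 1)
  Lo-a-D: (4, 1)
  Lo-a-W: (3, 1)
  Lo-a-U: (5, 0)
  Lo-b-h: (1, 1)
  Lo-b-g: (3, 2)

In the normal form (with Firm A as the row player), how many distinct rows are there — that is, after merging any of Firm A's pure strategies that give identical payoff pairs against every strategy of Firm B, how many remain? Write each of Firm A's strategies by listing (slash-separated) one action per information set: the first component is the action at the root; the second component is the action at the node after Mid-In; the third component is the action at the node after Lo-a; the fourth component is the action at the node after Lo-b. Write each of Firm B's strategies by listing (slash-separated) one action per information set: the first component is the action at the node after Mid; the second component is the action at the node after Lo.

8

Firm A has 36 pure strategies: Mid/C/D/h, Mid/C/D/g, Mid/C/W/h, Mid/C/W/g, Mid/C/U/h, Mid/C/U/g, Mid/R/D/h, Mid/R/D/g, Mid/R/W/h, Mid/R/W/g, Mid/R/U/h, Mid/R/U/g, Mid/L/D/h, Mid/L/D/g, Mid/L/W/h, Mid/L/W/g, Mid/L/U/h, Mid/L/U/g, Lo/C/D/h, Lo/C/D/g, Lo/C/W/h, Lo/C/W/g, Lo/C/U/h, Lo/C/U/g, Lo/R/D/h, Lo/R/D/g, Lo/R/W/h, Lo/R/W/g, Lo/R/U/h, Lo/R/U/g, Lo/L/D/h, Lo/L/D/g, Lo/L/W/h, Lo/L/W/g, Lo/L/U/h, Lo/L/U/g. Columns: In/a, In/b, Stay/a, Stay/b.
{Mid/C/D/h, Mid/C/D/g, Mid/C/W/h, Mid/C/W/g, Mid/C/U/h, Mid/C/U/g} → row (6,1) (6,1) (0,1) (0,1)
{Mid/R/D/h, Mid/R/D/g, Mid/R/W/h, Mid/R/W/g, Mid/R/U/h, Mid/R/U/g, Mid/L/D/h, Mid/L/D/g, Mid/L/W/h, Mid/L/W/g, Mid/L/U/h, Mid/L/U/g} → row (0,3) (0,3) (0,1) (0,1)
{Lo/C/D/h, Lo/R/D/h, Lo/L/D/h} → row (4,1) (1,1) (4,1) (1,1)
{Lo/C/D/g, Lo/R/D/g, Lo/L/D/g} → row (4,1) (3,2) (4,1) (3,2)
{Lo/C/W/h, Lo/R/W/h, Lo/L/W/h} → row (3,1) (1,1) (3,1) (1,1)
{Lo/C/W/g, Lo/R/W/g, Lo/L/W/g} → row (3,1) (3,2) (3,1) (3,2)
{Lo/C/U/h, Lo/R/U/h, Lo/L/U/h} → row (5,0) (1,1) (5,0) (1,1)
{Lo/C/U/g, Lo/R/U/g, Lo/L/U/g} → row (5,0) (3,2) (5,0) (3,2)
That's 8 distinct rows out of 36 strategies.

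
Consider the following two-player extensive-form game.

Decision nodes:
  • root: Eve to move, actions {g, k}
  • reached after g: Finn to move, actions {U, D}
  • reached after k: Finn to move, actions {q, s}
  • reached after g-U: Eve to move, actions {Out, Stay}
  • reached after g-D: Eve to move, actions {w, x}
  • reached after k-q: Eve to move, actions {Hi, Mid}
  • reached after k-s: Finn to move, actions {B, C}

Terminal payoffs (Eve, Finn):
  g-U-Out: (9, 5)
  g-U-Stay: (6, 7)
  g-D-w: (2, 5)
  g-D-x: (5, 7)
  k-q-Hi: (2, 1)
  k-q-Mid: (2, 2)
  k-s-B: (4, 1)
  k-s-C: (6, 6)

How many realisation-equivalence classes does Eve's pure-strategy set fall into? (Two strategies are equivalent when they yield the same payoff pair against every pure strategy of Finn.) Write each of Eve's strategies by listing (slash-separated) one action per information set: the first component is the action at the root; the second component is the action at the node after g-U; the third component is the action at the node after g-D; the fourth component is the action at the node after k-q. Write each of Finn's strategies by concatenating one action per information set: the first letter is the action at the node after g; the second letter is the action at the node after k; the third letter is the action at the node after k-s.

Eve has 16 pure strategies: g/Out/w/Hi, g/Out/w/Mid, g/Out/x/Hi, g/Out/x/Mid, g/Stay/w/Hi, g/Stay/w/Mid, g/Stay/x/Hi, g/Stay/x/Mid, k/Out/w/Hi, k/Out/w/Mid, k/Out/x/Hi, k/Out/x/Mid, k/Stay/w/Hi, k/Stay/w/Mid, k/Stay/x/Hi, k/Stay/x/Mid. Columns: UqB, UqC, UsB, UsC, DqB, DqC, DsB, DsC.
{g/Out/w/Hi, g/Out/w/Mid} → row (9,5) (9,5) (9,5) (9,5) (2,5) (2,5) (2,5) (2,5)
{g/Out/x/Hi, g/Out/x/Mid} → row (9,5) (9,5) (9,5) (9,5) (5,7) (5,7) (5,7) (5,7)
{g/Stay/w/Hi, g/Stay/w/Mid} → row (6,7) (6,7) (6,7) (6,7) (2,5) (2,5) (2,5) (2,5)
{g/Stay/x/Hi, g/Stay/x/Mid} → row (6,7) (6,7) (6,7) (6,7) (5,7) (5,7) (5,7) (5,7)
{k/Out/w/Hi, k/Out/x/Hi, k/Stay/w/Hi, k/Stay/x/Hi} → row (2,1) (2,1) (4,1) (6,6) (2,1) (2,1) (4,1) (6,6)
{k/Out/w/Mid, k/Out/x/Mid, k/Stay/w/Mid, k/Stay/x/Mid} → row (2,2) (2,2) (4,1) (6,6) (2,2) (2,2) (4,1) (6,6)
That's 6 distinct rows out of 16 strategies.

6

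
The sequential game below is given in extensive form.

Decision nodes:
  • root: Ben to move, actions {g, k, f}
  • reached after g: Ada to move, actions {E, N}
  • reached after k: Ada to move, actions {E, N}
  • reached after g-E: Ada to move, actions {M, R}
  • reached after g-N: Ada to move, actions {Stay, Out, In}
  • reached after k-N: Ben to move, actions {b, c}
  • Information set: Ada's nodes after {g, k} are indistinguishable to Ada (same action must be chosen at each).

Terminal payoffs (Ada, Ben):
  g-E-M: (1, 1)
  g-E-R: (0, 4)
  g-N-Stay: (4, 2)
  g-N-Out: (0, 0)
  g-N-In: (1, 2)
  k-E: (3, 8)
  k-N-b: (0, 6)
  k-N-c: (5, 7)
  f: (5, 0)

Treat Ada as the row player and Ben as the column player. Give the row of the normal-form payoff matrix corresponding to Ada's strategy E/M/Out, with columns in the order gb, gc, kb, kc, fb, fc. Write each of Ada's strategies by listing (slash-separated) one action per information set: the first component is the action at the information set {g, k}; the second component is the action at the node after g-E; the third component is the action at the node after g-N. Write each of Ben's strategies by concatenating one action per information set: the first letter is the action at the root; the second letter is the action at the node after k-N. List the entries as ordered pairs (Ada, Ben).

vs gb: Ben plays g → Ada plays E at [g] → Ada plays M at [g-E] → (1, 1)
vs gc: Ben plays g → Ada plays E at [g] → Ada plays M at [g-E] → (1, 1)
vs kb: Ben plays k → Ada plays E at [k] → (3, 8)
vs kc: Ben plays k → Ada plays E at [k] → (3, 8)
vs fb: Ben plays f → (5, 0)
vs fc: Ben plays f → (5, 0)

(1,1) (1,1) (3,8) (3,8) (5,0) (5,0)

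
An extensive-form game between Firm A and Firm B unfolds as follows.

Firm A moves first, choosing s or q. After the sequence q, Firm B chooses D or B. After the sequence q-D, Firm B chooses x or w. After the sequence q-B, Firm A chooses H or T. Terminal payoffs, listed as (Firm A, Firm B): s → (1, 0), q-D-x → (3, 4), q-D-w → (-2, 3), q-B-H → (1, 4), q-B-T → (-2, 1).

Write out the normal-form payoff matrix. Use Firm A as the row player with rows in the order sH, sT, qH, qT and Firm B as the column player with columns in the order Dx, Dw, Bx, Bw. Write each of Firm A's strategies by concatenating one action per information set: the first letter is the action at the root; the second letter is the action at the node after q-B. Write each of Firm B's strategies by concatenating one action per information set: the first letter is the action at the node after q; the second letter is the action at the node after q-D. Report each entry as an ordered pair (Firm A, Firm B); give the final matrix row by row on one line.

Row sH: Dx→(1,0), Dw→(1,0), Bx→(1,0), Bw→(1,0)
Row sT: Dx→(1,0), Dw→(1,0), Bx→(1,0), Bw→(1,0)
Row qH: Dx→(3,4), Dw→(-2,3), Bx→(1,4), Bw→(1,4)
Row qT: Dx→(3,4), Dw→(-2,3), Bx→(-2,1), Bw→(-2,1)

sH: (1,0) (1,0) (1,0) (1,0) | sT: (1,0) (1,0) (1,0) (1,0) | qH: (3,4) (-2,3) (1,4) (1,4) | qT: (3,4) (-2,3) (-2,1) (-2,1)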